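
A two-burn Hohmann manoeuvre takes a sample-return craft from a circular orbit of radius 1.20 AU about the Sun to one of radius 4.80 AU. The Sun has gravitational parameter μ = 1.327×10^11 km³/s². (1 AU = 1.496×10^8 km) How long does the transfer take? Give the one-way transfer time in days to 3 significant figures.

t = 949 days

In km: r₁ = 1.20 × 1.496×10^8 = 1.7952×10^8 km; r₂ = 4.80 × 1.496×10^8 = 7.1808×10^8 km.
The Hohmann ellipse has a_t = (r₁ + r₂)/2 = 4.488×10^8 km.
Half the transfer-orbit period gives t = π√(a_t³/μ) = 8.200×10^7 s.
Converting: 8.200×10^7 s ÷ 86400 s/day = 949 days.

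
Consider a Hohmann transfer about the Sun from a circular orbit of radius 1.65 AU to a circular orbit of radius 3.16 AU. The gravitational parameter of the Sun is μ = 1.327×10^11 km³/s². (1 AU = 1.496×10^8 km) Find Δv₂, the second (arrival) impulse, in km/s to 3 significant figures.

Δv₂ = 2.88 km/s

In km: r₁ = 1.65 × 1.496×10^8 = 2.4684×10^8 km; r₂ = 3.16 × 1.496×10^8 = 4.72736×10^8 km.
Semi-major axis of the transfer orbit: a_t = (2.4684×10^8 + 4.72736×10^8)/2 = 3.59788×10^8 km.
Circular speed at r = 4.72736×10^8 km: v_c = √(μ/r) = 16.754 km/s.
Vis-viva on the transfer ellipse at r = 4.72736×10^8 km gives v_t = √[μ(2/r − 1/a_t)] = 13.877 km/s.
Δv₂ = |v_t − v_c| = |13.877 − 16.754| = 2.877 km/s.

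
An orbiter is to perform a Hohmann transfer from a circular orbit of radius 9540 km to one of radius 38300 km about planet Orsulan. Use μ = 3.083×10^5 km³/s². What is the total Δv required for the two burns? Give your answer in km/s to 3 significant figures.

Δv = 2.55 km/s

The Hohmann ellipse has a_t = (r₁ + r₂)/2 = 23920 km.
At r₁ the circular-orbit speed is v₁ = √(μ/r₁) = 5.6848 km/s.
On the transfer ellipse at r₁, vis-viva gives v_p = √[μ(2/r₁ − 1/a_t)] = 7.1934 km/s.
First burn Δv₁ = |v_p − v₁| = 1.509 km/s.
Circular speed at r₂: v₂ = √(μ/r₂) = 2.837 km/s.
Transfer-orbit speed at r₂: v_a = √[μ(2/r₂ − 1/a_t)] = 1.792 km/s.
Second burn Δv₂ = |v₂ − v_a| = 1.045 km/s.
Total Δv = Δv₁ + Δv₂ = 2.554 km/s.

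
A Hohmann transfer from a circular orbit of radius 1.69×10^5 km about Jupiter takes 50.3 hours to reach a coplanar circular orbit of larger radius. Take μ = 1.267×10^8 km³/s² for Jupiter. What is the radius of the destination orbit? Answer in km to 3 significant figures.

r₂ = 1.33×10^6 km

Transfer time t = 50.3 hours = 1.8108×10^5 s, and t = π√(a_t³/μ).
So a_t = (μ t²/π²)^(1/3) = (1.267×10^8 × (1.8108×10^5)² / π²)^(1/3) = 7.4944×10^5 km.
Since a_t = (r₁ + r₂)/2, r₂ = 2a_t − r₁ = 2×7.4944×10^5 − 1.690×10^5 = 1.32988×10^6 km.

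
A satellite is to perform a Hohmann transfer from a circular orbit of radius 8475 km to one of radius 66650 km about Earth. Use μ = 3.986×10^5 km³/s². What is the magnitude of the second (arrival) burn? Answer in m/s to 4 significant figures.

Semi-major axis of the transfer orbit: a_t = (8475 + 66650)/2 = 37562.5 km.
On the circular orbit at r = 66650 km, v_c = √(μ/r) = 2.446 km/s.
Vis-viva on the transfer ellipse at r = 66650 km gives v_t = √[μ(2/r − 1/a_t)] = 1.162 km/s.
Δv₂ = |v_t − v_c| = |1.162 − 2.446| = 1.284 km/s.

Δv₂ = 1284 m/s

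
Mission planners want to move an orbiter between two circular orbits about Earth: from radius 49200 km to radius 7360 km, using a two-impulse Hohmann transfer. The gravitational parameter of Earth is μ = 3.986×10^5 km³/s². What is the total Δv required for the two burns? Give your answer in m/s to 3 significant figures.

Δv = 3740 m/s

The Hohmann ellipse has a_t = (r₁ + r₂)/2 = 28280 km.
Circular speed at r₁: v₁ = √(μ/r₁) = √(3.986×10^5/49200) = 2.846 km/s.
On the transfer ellipse at r₁, vis-viva equation gives v_a = √[μ(2/r₁ − 1/a_t)] = 1.452 km/s.
First burn Δv₁ = |v_a − v₁| = 1.394 km/s.
At r₂, v₂ = √(μ/r₂) = 7.359 km/s.
Transfer-orbit speed at r₂: v_p = √[μ(2/r₂ − 1/a_t)] = 9.707 km/s.
Second burn Δv₂ = |v₂ − v_p| = 2.348 km/s.
Δv = Δv₁ + Δv₂ = 1.394 + 2.348 = 3.742 km/s.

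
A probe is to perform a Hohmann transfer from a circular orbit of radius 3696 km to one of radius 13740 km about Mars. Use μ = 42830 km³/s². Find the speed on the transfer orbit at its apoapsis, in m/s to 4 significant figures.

v = 1150 m/s

The Hohmann ellipse has a_t = (r₁ + r₂)/2 = 8718 km.
The apoapsis of the transfer ellipse is at r = 13740 km.
Applying v² = μ(2/r − 1/a_t): v = 1.150 km/s.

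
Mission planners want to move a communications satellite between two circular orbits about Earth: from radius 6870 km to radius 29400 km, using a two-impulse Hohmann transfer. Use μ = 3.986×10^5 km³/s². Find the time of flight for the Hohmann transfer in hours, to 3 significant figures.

t = 3.38 hours

The Hohmann ellipse has a_t = (r₁ + r₂)/2 = 18135 km.
Half the transfer-orbit period gives t = π√(a_t³/μ) = 12152 s.
Converting: 12152 s ÷ 3600 s/hour = 3.38 hours.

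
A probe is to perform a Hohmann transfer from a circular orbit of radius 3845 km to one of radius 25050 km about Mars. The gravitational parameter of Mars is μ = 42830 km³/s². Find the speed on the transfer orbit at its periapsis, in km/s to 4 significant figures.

Semi-major axis of the transfer orbit: a_t = (3845 + 25050)/2 = 14447.5 km.
The periapsis of the transfer ellipse is at r = 3845 km.
From the vis-viva equation, v = √[μ(2/r − 1/a_t)] = 4.395 km/s.

v = 4.395 km/s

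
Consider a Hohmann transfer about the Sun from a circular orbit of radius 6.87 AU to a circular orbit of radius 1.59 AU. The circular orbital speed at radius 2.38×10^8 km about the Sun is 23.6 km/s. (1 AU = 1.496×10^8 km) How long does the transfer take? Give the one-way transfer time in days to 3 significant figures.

t = 1590 days

From the circular-orbit relation v² = μ/r at r = 2.38×10^8 km: μ = v²r = (23.6)² × 2.38×10^8 = 1.32556×10^11 km³/s².
In km: r₁ = 6.87 × 1.496×10^8 = 1.027752×10^9 km; r₂ = 1.59 × 1.496×10^8 = 2.37864×10^8 km.
The Hohmann ellipse has a_t = (r₁ + r₂)/2 = 6.32808×10^8 km.
Half the transfer-orbit period gives t = π√(a_t³/μ) = 1.374×10^8 s.
Converting: 1.374×10^8 s ÷ 86400 s/day = 1590 days.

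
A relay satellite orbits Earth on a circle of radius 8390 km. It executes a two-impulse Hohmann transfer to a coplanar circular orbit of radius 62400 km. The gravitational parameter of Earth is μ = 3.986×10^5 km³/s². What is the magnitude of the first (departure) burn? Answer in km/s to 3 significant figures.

Semi-major axis of the transfer orbit: a_t = (8390 + 62400)/2 = 35395 km.
Circular speed at r = 8390 km: v_c = √(μ/r) = 6.893 km/s.
Vis-viva on the transfer ellipse at r = 8390 km gives v_t = √[μ(2/r − 1/a_t)] = 9.152 km/s.
Δv₁ = |v_t − v_c| = |9.152 − 6.893| = 2.259 km/s.

Δv₁ = 2.26 km/s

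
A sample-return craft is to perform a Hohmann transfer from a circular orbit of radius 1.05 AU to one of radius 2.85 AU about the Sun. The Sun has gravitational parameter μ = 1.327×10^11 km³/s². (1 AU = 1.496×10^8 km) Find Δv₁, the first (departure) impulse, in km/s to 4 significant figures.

Δv₁ = 6.073 km/s

In km: r₁ = 1.05 × 1.496×10^8 = 1.5708×10^8 km; r₂ = 2.85 × 1.496×10^8 = 4.2636×10^8 km.
The Hohmann ellipse has a_t = (r₁ + r₂)/2 = 2.9172×10^8 km.
Circular speed at r = 1.5708×10^8 km: v_c = √(μ/r) = 29.065 km/s.
Transfer-orbit speed at the same r (vis-viva, a = a_t): v_t = √[μ(2/r − 1/a_t)] = 35.138 km/s.
Δv₁ = |v_t − v_c| = |35.138 − 29.065| = 6.073 km/s.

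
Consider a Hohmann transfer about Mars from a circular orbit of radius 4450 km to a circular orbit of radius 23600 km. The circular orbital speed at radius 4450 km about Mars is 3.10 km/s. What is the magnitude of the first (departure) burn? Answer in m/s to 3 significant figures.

Δv₁ = 921 m/s

From the circular-orbit relation v² = μ/r at r = 4450 km: μ = v²r = (3.10)² × 4450 = 42764.5 km³/s².
The Hohmann ellipse has a_t = (r₁ + r₂)/2 = 14025 km.
Circular speed at r = 4450 km: v_c = √(μ/r) = 3.1000 km/s.
Vis-viva on the transfer ellipse at r = 4450 km gives v_t = √[μ(2/r − 1/a_t)] = 4.0213 km/s.
Δv₁ = |v_t − v_c| = |4.0213 − 3.1000| = 0.9213 km/s.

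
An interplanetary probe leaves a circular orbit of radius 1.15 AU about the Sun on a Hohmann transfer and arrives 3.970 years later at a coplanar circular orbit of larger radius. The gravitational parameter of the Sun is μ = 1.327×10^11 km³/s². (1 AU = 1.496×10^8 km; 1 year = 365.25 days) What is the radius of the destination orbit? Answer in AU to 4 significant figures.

In km: r₁ = 1.15 × 1.496×10^8 = 1.7204×10^8 km.
Transfer time t = 3.970 years × 365.25 × 86400 s = 1.25283672×10^8 s, and t = π√(a_t³/μ).
So a_t = (μ t²/π²)^(1/3) = (1.327×10^11 × (1.25283672×10^8)² / π²)^(1/3) = 5.9537×10^8 km.
Since a_t = (r₁ + r₂)/2, r₂ = 2a_t − r₁ = 2×5.9537×10^8 − 1.7204×10^8 = 1.0187×10^9 km.
In AU: r₂ = 1.0187×10^9 / 1.496×10^8 = 6.809 AU.

r₂ = 6.809 AU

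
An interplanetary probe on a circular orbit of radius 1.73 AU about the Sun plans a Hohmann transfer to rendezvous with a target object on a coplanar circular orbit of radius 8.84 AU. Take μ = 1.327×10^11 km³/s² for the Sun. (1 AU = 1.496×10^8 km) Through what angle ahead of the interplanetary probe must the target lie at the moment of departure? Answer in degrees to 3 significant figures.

In km: r₁ = 1.73 × 1.496×10^8 = 2.58808×10^8 km; r₂ = 8.84 × 1.496×10^8 = 1.322464×10^9 km.
The Hohmann ellipse has a_t = (r₁ + r₂)/2 = 7.90636×10^8 km.
The half-period of the transfer ellipse is t = π√(a_t³/μ) = 1.91725×10^8 s.
Target angular speed ω₂ = √(μ/r₂³) = 7.57460×10^-9 rad/s.
Angle swept by the target during transfer: ω₂·t = 1.45224 rad = 83.21°.
The interplanetary probe traverses 180° on the transfer ellipse, so the target must lead by 180° − 83.21° = 96.8°.

φ = 96.8°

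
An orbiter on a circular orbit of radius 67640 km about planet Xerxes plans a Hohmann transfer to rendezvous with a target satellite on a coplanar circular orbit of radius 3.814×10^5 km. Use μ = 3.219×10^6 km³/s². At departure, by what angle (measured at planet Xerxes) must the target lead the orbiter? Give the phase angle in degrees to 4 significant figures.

The Hohmann ellipse has a_t = (r₁ + r₂)/2 = 2.2452×10^5 km.
The half-period of the transfer ellipse is t = π√(a_t³/μ) = 1.863×10^5 s.
Target angular speed ω₂ = √(μ/r₂³) = 7.617×10^-6 rad/s.
Angle swept by the target during transfer: ω₂·t = 1.419 rad = 81.30°.
Arrival is 180° from departure on the ellipse, so φ = 180° − 81.30° = 98.70°.

φ = 98.70°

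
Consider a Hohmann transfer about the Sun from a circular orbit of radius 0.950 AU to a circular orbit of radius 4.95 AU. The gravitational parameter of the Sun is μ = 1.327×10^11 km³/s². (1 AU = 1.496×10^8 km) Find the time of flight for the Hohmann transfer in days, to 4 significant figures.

t = 925.4 days

In km: r₁ = 0.950 × 1.496×10^8 = 1.4212×10^8 km; r₂ = 4.95 × 1.496×10^8 = 7.4052×10^8 km.
The Hohmann ellipse has a_t = (r₁ + r₂)/2 = 4.4132×10^8 km.
By Kepler's third law the transfer-orbit period is T = 2π√(a_t³/μ), so t = T/2 = 7.9955×10^7 s.
Converting: 7.9955×10^7 s ÷ 86400 s/day = 925.4 days.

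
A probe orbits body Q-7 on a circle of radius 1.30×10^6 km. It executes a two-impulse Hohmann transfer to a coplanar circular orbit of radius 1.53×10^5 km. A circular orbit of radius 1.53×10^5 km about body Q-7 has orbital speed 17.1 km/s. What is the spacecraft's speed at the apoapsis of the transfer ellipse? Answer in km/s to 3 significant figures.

v = 2.69 km/s

From the circular-orbit relation v² = μ/r at r = 1.53×10^5 km: μ = v²r = (17.1)² × 1.53×10^5 = 4.47387×10^7 km³/s².
Transfer-ellipse semi-major axis a_t = (r₁ + r₂)/2 = (1.300×10^6 + 1.530×10^5)/2 = 7.265×10^5 km.
The apoapsis of the transfer ellipse is at r = 1.300×10^6 km.
Vis-viva: v = √[μ(2/r − 1/a_t)] = √[4.47387×10^7 × (2/1.300×10^6 − 1/7.265×10^5)] = 2.692 km/s.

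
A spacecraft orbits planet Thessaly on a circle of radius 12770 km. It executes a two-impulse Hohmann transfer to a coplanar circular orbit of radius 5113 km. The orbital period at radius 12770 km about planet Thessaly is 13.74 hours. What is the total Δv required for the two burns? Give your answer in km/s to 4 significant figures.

Δv = 0.8955 km/s

From Kepler's third law T² = 4π²r³/μ at r = 12770 km, T = 13.74 hours = 13.74 × 3600 s = 49464 s: μ = 4π²r³/T² = 33601.1 km³/s².
Semi-major axis of the transfer orbit: a_t = (12770 + 5113)/2 = 8941.5 km.
Circular speed at r₁: v₁ = √(μ/r₁) = √(33601.1/12770) = 1.6221 km/s.
On the transfer ellipse at r₁, vis-viva equation gives v_a = √[μ(2/r₁ − 1/a_t)] = 1.2266 km/s.
First burn Δv₁ = |v_a − v₁| = 0.3955 km/s.
Circular speed at r₂: v₂ = √(μ/r₂) = 2.564 km/s.
Transfer-orbit speed at r₂: v_p = √[μ(2/r₂ − 1/a_t)] = 3.064 km/s.
Second burn Δv₂ = |v₂ − v_p| = 0.5000 km/s.
Total Δv = Δv₁ + Δv₂ = 0.8955 km/s.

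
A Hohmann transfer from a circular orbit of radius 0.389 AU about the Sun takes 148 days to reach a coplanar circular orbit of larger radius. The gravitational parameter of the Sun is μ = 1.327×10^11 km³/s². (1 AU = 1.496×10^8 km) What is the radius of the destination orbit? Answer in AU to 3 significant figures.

In km: r₁ = 0.389 × 1.496×10^8 = 5.81944×10^7 km.
Transfer time t = 148 days = 1.27872×10^7 s, and t = π√(a_t³/μ).
So a_t = (μ t²/π²)^(1/3) = (1.327×10^11 × (1.27872×10^7)² / π²)^(1/3) = 1.3003×10^8 km.
Since a_t = (r₁ + r₂)/2, r₂ = 2a_t − r₁ = 2×1.3003×10^8 − 5.81944×10^7 = 2.018656×10^8 km.
In AU: r₂ = 2.018656×10^8 / 1.496×10^8 = 1.35 AU.

r₂ = 1.35 AU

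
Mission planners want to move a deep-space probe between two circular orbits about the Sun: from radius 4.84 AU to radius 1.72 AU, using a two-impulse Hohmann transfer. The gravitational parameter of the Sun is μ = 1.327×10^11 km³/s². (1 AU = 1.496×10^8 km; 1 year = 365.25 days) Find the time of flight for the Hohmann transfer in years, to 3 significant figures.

t = 2.97 years

In km: r₁ = 4.84 × 1.496×10^8 = 7.24064×10^8 km; r₂ = 1.72 × 1.496×10^8 = 2.57312×10^8 km.
Transfer-ellipse semi-major axis a_t = (r₁ + r₂)/2 = (7.24064×10^8 + 2.57312×10^8)/2 = 4.90688×10^8 km.
By Kepler's third law the transfer-orbit period is T = 2π√(a_t³/μ), so t = T/2 = 9.374×10^7 s.
Converting: 9.374×10^7 s ÷ 3.15576×10^7 s/year (365.25 × 86400) = 2.97 years.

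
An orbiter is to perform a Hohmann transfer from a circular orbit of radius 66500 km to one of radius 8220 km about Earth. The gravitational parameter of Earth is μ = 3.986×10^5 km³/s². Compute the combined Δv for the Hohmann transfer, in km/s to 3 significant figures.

The Hohmann ellipse has a_t = (r₁ + r₂)/2 = 37360 km.
At r₁ the circular-orbit speed is v₁ = √(μ/r₁) = 2.448 km/s.
Transfer-orbit speed at r₁ (v² = μ(2/r − 1/a)): v_a = √[μ(2/r₁ − 1/a_t)] = 1.148 km/s.
First burn Δv₁ = |v_a − v₁| = 1.300 km/s.
Circular speed at r₂: v₂ = √(μ/r₂) = 6.964 km/s.
Transfer-orbit speed at r₂: v_p = √[μ(2/r₂ − 1/a_t)] = 9.291 km/s.
Second burn Δv₂ = |v₂ − v_p| = 2.327 km/s.
Total Δv = Δv₁ + Δv₂ = 3.627 km/s.

Δv = 3.63 km/s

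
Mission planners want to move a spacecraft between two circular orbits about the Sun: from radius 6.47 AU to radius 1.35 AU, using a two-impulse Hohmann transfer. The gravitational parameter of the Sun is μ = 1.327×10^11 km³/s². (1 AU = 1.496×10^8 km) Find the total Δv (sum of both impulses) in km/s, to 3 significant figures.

Δv = 12.2 km/s

In km: r₁ = 6.47 × 1.496×10^8 = 9.67912×10^8 km; r₂ = 1.35 × 1.496×10^8 = 2.0196×10^8 km.
The Hohmann ellipse has a_t = (r₁ + r₂)/2 = 5.84936×10^8 km.
Circular speed at r₁: v₁ = √(μ/r₁) = √(1.327×10^11/9.67912×10^8) = 11.709 km/s.
Transfer-orbit speed at r₁ (v² = μ(2/r − 1/a)): v_a = √[μ(2/r₁ − 1/a_t)] = 6.8801 km/s.
First burn Δv₁ = |v_a − v₁| = 4.829 km/s.
At r₂, v₂ = √(μ/r₂) = 25.63 km/s.
Transfer-orbit speed at r₂: v_p = √[μ(2/r₂ − 1/a_t)] = 32.97 km/s.
Second burn Δv₂ = |v₂ − v_p| = 7.340 km/s.
Δv = Δv₁ + Δv₂ = 4.829 + 7.340 = 12.17 km/s.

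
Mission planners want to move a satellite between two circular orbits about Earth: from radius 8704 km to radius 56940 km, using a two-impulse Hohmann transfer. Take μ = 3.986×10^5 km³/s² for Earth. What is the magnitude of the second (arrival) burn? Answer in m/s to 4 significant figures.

Δv₂ = 1283 m/s

Semi-major axis of the transfer orbit: a_t = (8704 + 56940)/2 = 32822 km.
On the circular orbit at r = 56940 km, v_c = √(μ/r) = 2.646 km/s.
Transfer-orbit speed at the same r (vis-viva, a = a_t): v_t = √[μ(2/r − 1/a_t)] = 1.363 km/s.
Δv₂ = |v_t − v_c| = |1.363 − 2.646| = 1.283 km/s.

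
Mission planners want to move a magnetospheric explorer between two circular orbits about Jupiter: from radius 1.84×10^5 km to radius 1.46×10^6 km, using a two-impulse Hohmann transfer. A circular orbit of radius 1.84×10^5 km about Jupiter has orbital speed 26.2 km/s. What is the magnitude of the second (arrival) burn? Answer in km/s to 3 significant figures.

From the circular-orbit relation v² = μ/r at r = 1.84×10^5 km: μ = v²r = (26.2)² × 1.84×10^5 = 1.26305×10^8 km³/s².
The Hohmann ellipse has a_t = (r₁ + r₂)/2 = 8.220×10^5 km.
Circular speed at r = 1.460×10^6 km: v_c = √(μ/r) = 9.3011 km/s.
Transfer-orbit speed at the same r (vis-viva, a = a_t): v_t = √[μ(2/r − 1/a_t)] = 4.4005 km/s.
Δv₂ = |v_t − v_c| = |4.4005 − 9.3011| = 4.901 km/s.

Δv₂ = 4.90 km/s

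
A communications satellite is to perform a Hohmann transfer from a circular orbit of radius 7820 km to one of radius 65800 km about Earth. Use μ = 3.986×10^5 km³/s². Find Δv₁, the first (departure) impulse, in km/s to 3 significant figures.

Semi-major axis of the transfer orbit: a_t = (7820 + 65800)/2 = 36810 km.
On the circular orbit at r = 7820 km, v_c = √(μ/r) = 7.139 km/s.
Transfer-orbit speed at the same r (vis-viva, a = a_t): v_t = √[μ(2/r − 1/a_t)] = 9.545 km/s.
Δv₁ = |v_t − v_c| = |9.545 − 7.139| = 2.406 km/s.

Δv₁ = 2.41 km/s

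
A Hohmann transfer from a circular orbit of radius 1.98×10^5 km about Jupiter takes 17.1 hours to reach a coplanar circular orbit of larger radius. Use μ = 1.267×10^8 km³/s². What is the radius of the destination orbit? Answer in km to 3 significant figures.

Transfer time t = 17.1 hours = 61560 s, and t = π√(a_t³/μ).
So a_t = (μ t²/π²)^(1/3) = (1.267×10^8 × (61560)² / π²)^(1/3) = 3.6505×10^5 km.
Since a_t = (r₁ + r₂)/2, r₂ = 2a_t − r₁ = 2×3.6505×10^5 − 1.980×10^5 = 5.321×10^5 km.

r₂ = 5.32×10^5 km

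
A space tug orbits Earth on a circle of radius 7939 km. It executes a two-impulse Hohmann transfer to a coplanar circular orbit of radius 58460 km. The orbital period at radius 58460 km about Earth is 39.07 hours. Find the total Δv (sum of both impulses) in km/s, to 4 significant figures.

From Kepler's third law T² = 4π²r³/μ at r = 58460 km, T = 39.07 hours = 39.07 × 3600 s = 1.40652×10^5 s: μ = 4π²r³/T² = 3.98698×10^5 km³/s².
Transfer-ellipse semi-major axis a_t = (r₁ + r₂)/2 = (7939 + 58460)/2 = 33199.5 km.
Circular speed at r₁: v₁ = √(μ/r₁) = √(3.98698×10^5/7939) = 7.0866 km/s.
Transfer-orbit speed at r₁ (vis-viva): v_p = √[μ(2/r₁ − 1/a_t)] = 9.4038 km/s.
First burn Δv₁ = |v_p − v₁| = 2.3172 km/s.
Circular speed at r₂: v₂ = √(μ/r₂) = 2.61152 km/s.
Transfer-orbit speed at r₂: v_a = √[μ(2/r₂ − 1/a_t)] = 1.27706 km/s.
Second burn Δv₂ = |v₂ − v_a| = 1.3345 km/s.
Total Δv = Δv₁ + Δv₂ = 3.652 km/s.

Δv = 3.652 km/s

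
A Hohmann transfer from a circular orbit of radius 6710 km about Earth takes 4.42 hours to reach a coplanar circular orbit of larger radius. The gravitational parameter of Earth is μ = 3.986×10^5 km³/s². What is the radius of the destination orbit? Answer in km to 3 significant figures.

r₂ = 36700 km

Transfer time t = 4.42 hours = 15912 s, and t = π√(a_t³/μ).
So a_t = (μ t²/π²)^(1/3) = (3.986×10^5 × (15912)² / π²)^(1/3) = 21705 km.
Since a_t = (r₁ + r₂)/2, r₂ = 2a_t − r₁ = 2×21705 − 6710 = 36700 km.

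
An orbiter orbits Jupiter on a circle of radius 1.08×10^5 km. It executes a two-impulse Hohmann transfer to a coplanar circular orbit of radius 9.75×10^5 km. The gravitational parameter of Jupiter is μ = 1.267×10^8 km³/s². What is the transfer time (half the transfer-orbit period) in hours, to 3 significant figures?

Transfer-ellipse semi-major axis a_t = (r₁ + r₂)/2 = (1.080×10^5 + 9.750×10^5)/2 = 5.415×10^5 km.
By Kepler's third law the transfer-orbit period is T = 2π√(a_t³/μ), so t = T/2 = 1.112×10^5 s.
Converting: 1.112×10^5 s ÷ 3600 s/hour = 30.9 hours.

t = 30.9 hours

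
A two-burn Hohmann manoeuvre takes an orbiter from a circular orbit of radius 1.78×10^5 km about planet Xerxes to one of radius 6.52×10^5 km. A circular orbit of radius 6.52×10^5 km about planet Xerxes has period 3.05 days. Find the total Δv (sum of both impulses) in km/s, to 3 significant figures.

From Kepler's third law T² = 4π²r³/μ at r = 6.52×10^5 km, T = 3.05 days = 3.05 × 86400 s = 2.6352×10^5 s: μ = 4π²r³/T² = 1.57571×10^8 km³/s².
The Hohmann ellipse has a_t = (r₁ + r₂)/2 = 4.150×10^5 km.
At r₁ the circular-orbit speed is v₁ = √(μ/r₁) = 29.7528 km/s.
Transfer-orbit speed at r₁ (vis-viva): v_p = √[μ(2/r₁ − 1/a_t)] = 37.2930 km/s.
First burn Δv₁ = |v_p − v₁| = 7.5402 km/s.
Circular speed at r₂: v₂ = √(μ/r₂) = 15.5458 km/s.
Transfer-orbit speed at r₂: v_a = √[μ(2/r₂ − 1/a_t)] = 10.1812 km/s.
Second burn Δv₂ = |v₂ − v_a| = 5.3646 km/s.
Δv = Δv₁ + Δv₂ = 7.5402 + 5.3646 = 12.90 km/s.

Δv = 12.9 km/s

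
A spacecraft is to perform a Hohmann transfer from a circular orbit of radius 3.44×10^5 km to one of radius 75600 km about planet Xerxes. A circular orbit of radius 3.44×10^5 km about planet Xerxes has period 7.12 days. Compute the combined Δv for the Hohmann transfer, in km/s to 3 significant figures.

From Kepler's third law T² = 4π²r³/μ at r = 3.44×10^5 km, T = 7.12 days = 7.12 × 86400 s = 6.15168×10^5 s: μ = 4π²r³/T² = 4.24666×10^6 km³/s².
Semi-major axis of the transfer orbit: a_t = (3.440×10^5 + 75600)/2 = 2.098×10^5 km.
At r₁ the circular-orbit speed is v₁ = √(μ/r₁) = 3.5135 km/s.
On the transfer ellipse at r₁, v² = μ(2/r − 1/a) gives v_a = √[μ(2/r₁ − 1/a_t)] = 2.1091 km/s.
First burn Δv₁ = |v_a − v₁| = 1.4044 km/s.
At r₂, v₂ = √(μ/r₂) = 7.49485 km/s.
Transfer-orbit speed at r₂: v_p = √[μ(2/r₂ − 1/a_t)] = 9.59709 km/s.
Second burn Δv₂ = |v₂ − v_p| = 2.1022 km/s.
Total Δv = Δv₁ + Δv₂ = 3.507 km/s.

Δv = 3.51 km/s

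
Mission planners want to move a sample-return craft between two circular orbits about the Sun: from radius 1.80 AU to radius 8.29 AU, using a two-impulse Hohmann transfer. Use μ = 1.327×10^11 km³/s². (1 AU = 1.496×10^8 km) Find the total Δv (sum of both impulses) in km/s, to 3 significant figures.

In km: r₁ = 1.80 × 1.496×10^8 = 2.6928×10^8 km; r₂ = 8.29 × 1.496×10^8 = 1.240184×10^9 km.
The Hohmann ellipse has a_t = (r₁ + r₂)/2 = 7.54732×10^8 km.
Circular speed at r₁: v₁ = √(μ/r₁) = √(1.327×10^11/2.6928×10^8) = 22.199 km/s.
Transfer-orbit speed at r₁ (vis-viva): v_p = √[μ(2/r₁ − 1/a_t)] = 28.456 km/s.
First burn Δv₁ = |v_p − v₁| = 6.257 km/s.
At r₂, v₂ = √(μ/r₂) = 10.344 km/s.
Transfer-orbit speed at r₂: v_a = √[μ(2/r₂ − 1/a_t)] = 6.1787 km/s.
Second burn Δv₂ = |v₂ − v_a| = 4.165 km/s.
Total Δv = Δv₁ + Δv₂ = 10.42 km/s.

Δv = 10.4 km/s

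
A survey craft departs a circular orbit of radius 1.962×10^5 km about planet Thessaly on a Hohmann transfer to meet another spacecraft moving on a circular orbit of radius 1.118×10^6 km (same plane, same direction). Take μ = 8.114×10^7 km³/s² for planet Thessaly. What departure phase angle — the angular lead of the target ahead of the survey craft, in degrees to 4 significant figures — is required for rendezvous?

φ = 98.89°

Transfer-ellipse semi-major axis a_t = (r₁ + r₂)/2 = (1.962×10^5 + 1.118×10^6)/2 = 6.571×10^5 km.
Transfer time t = π√(a_t³/μ) = 1.8577×10^5 s.
The target's mean motion on its circular orbit is ω₂ = √(μ/r₂³) = 7.6200×10^-6 rad/s.
Angle swept by the target during transfer: ω₂·t = 1.4156 rad = 81.11°.
Arrival is 180° from departure on the ellipse, so φ = 180° − 81.11° = 98.89°.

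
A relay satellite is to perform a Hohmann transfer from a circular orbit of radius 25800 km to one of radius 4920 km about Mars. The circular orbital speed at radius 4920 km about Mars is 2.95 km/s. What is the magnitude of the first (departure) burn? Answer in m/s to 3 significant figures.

From the circular-orbit relation v² = μ/r at r = 4920 km: μ = v²r = (2.95)² × 4920 = 42816.3 km³/s².
The Hohmann ellipse has a_t = (r₁ + r₂)/2 = 15360 km.
Circular speed at r = 25800 km: v_c = √(μ/r) = 1.2882 km/s.
Vis-viva on the transfer ellipse at r = 25800 km gives v_t = √[μ(2/r − 1/a_t)] = 0.72909 km/s.
Δv₁ = |v_t − v_c| = |0.72909 − 1.2882| = 0.5591 km/s.

Δv₁ = 559 m/s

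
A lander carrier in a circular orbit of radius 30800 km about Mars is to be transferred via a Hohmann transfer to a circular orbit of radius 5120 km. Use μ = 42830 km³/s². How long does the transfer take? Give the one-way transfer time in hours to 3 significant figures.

Transfer-ellipse semi-major axis a_t = (r₁ + r₂)/2 = (30800 + 5120)/2 = 17960 km.
Half the transfer-orbit period gives t = π√(a_t³/μ) = 36537 s.
Converting: 36537 s ÷ 3600 s/hour = 10.1 hours.

t = 10.1 hours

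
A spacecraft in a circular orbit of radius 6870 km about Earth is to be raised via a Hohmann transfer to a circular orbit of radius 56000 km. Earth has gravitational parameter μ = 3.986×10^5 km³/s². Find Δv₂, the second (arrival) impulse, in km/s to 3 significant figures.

Transfer-ellipse semi-major axis a_t = (r₁ + r₂)/2 = (6870 + 56000)/2 = 31435 km.
Circular speed at r = 56000 km: v_c = √(μ/r) = 2.668 km/s.
Vis-viva on the transfer ellipse at r = 56000 km gives v_t = √[μ(2/r − 1/a_t)] = 1.247 km/s.
Δv₂ = |v_t − v_c| = |1.247 − 2.668| = 1.421 km/s.

Δv₂ = 1.42 km/s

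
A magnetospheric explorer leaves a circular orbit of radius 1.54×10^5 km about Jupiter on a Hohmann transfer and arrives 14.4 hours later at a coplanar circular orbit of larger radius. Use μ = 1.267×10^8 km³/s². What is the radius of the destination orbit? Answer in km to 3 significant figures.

Transfer time t = 14.4 hours = 51840 s, and t = π√(a_t³/μ).
So a_t = (μ t²/π²)^(1/3) = (1.267×10^8 × (51840)² / π²)^(1/3) = 3.2554×10^5 km.
Since a_t = (r₁ + r₂)/2, r₂ = 2a_t − r₁ = 2×3.2554×10^5 − 1.540×10^5 = 4.9708×10^5 km.

r₂ = 4.97×10^5 km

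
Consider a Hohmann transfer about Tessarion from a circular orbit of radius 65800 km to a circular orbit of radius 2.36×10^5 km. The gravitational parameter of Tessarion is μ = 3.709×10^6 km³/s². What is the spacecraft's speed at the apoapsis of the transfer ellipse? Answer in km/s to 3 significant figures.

Semi-major axis of the transfer orbit: a_t = (65800 + 2.360×10^5)/2 = 1.509×10^5 km.
The apoapsis of the transfer ellipse is at r = 2.360×10^5 km.
Vis-viva: v = √[μ(2/r − 1/a_t)] = √[3.709×10^6 × (2/2.360×10^5 − 1/1.509×10^5)] = 2.618 km/s.

v = 2.62 km/s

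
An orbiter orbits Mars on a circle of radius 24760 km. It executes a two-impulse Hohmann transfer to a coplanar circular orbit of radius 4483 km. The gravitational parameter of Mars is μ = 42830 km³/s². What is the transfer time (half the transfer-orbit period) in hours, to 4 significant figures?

t = 7.455 hours

Transfer-ellipse semi-major axis a_t = (r₁ + r₂)/2 = (24760 + 4483)/2 = 14621.5 km.
By Kepler's third law the transfer-orbit period is T = 2π√(a_t³/μ), so t = T/2 = 26839 s.
Converting: 26839 s ÷ 3600 s/hour = 7.455 hours.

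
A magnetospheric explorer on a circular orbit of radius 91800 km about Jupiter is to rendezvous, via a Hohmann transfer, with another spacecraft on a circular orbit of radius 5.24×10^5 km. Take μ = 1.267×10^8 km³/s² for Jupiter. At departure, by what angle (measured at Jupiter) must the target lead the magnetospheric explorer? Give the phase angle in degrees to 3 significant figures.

φ = 98.9°

The Hohmann ellipse has a_t = (r₁ + r₂)/2 = 3.079×10^5 km.
The half-period of the transfer ellipse is t = π√(a_t³/μ) = 47684.38 s.
The target's mean motion on its circular orbit is ω₂ = √(μ/r₂³) = 2.967504×10^-5 rad/s.
Angle swept by the target during transfer: ω₂·t = 1.41504 rad = 81.08°.
Arrival is 180° from departure on the ellipse, so φ = 180° − 81.08° = 98.9°.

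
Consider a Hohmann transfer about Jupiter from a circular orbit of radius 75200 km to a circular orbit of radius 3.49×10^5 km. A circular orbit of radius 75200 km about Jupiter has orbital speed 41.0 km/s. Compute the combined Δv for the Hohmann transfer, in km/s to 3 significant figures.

From the circular-orbit relation v² = μ/r at r = 75200 km: μ = v²r = (41.0)² × 75200 = 1.26411×10^8 km³/s².
Transfer-ellipse semi-major axis a_t = (r₁ + r₂)/2 = (75200 + 3.490×10^5)/2 = 2.121×10^5 km.
At r₁ the circular-orbit speed is v₁ = √(μ/r₁) = 41.00 km/s.
On the transfer ellipse at r₁, vis-viva equation gives v_p = √[μ(2/r₁ − 1/a_t)] = 52.59 km/s.
First burn Δv₁ = |v_p − v₁| = 11.59 km/s.
Circular speed at r₂: v₂ = √(μ/r₂) = 19.03181 km/s.
Transfer-orbit speed at r₂: v_a = √[μ(2/r₂ − 1/a_t)] = 11.33232 km/s.
Second burn Δv₂ = |v₂ − v_a| = 7.699 km/s.
Total Δv = Δv₁ + Δv₂ = 19.29 km/s.

Δv = 19.3 km/s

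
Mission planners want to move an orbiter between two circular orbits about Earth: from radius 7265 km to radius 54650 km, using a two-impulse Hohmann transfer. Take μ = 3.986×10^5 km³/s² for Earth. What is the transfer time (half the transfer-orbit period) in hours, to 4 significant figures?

t = 7.529 hours

The Hohmann ellipse has a_t = (r₁ + r₂)/2 = 30957.5 km.
Half the transfer-orbit period gives t = π√(a_t³/μ) = 27104 s.
Converting: 27104 s ÷ 3600 s/hour = 7.529 hours.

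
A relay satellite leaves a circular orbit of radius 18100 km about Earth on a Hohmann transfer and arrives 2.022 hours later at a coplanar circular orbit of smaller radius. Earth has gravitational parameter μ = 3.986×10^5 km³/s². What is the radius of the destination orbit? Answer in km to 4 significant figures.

r₂ = 7673 km

Transfer time t = 2.022 hours = 7279.2 s, and t = π√(a_t³/μ).
So a_t = (μ t²/π²)^(1/3) = (3.986×10^5 × (7279.2)² / π²)^(1/3) = 12886.5 km.
Since a_t = (r₁ + r₂)/2, r₂ = 2a_t − r₁ = 2×12886.5 − 18100 = 7673 km.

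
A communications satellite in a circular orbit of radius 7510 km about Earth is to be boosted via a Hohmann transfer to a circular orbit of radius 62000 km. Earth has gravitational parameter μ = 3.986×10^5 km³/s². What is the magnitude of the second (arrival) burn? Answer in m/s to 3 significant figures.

Δv₂ = 1360 m/s

Semi-major axis of the transfer orbit: a_t = (7510 + 62000)/2 = 34755 km.
On the circular orbit at r = 62000 km, v_c = √(μ/r) = 2.536 km/s.
Transfer-orbit speed at the same r (vis-viva, a = a_t): v_t = √[μ(2/r − 1/a_t)] = 1.179 km/s.
Δv₂ = |v_t − v_c| = |1.179 − 2.536| = 1.357 km/s.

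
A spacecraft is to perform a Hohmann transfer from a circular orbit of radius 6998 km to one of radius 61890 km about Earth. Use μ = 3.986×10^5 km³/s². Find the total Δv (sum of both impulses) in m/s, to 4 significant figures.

Semi-major axis of the transfer orbit: a_t = (6998 + 61890)/2 = 34444 km.
At r₁ the circular-orbit speed is v₁ = √(μ/r₁) = 7.54713 km/s.
Transfer-orbit speed at r₁ (vis-viva): v_p = √[μ(2/r₁ − 1/a_t)] = 10.1166 km/s.
First burn Δv₁ = |v_p − v₁| = 2.569 km/s.
At r₂, v₂ = √(μ/r₂) = 2.538 km/s.
Transfer-orbit speed at r₂: v_a = √[μ(2/r₂ − 1/a_t)] = 1.144 km/s.
Second burn Δv₂ = |v₂ − v_a| = 1.394 km/s.
Δv = Δv₁ + Δv₂ = 2.569 + 1.394 = 3.963 km/s.

Δv = 3963 m/s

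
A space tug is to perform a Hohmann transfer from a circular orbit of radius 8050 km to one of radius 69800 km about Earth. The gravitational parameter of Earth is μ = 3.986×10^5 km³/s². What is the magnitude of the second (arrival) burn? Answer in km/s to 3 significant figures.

Δv₂ = 1.30 km/s

Transfer-ellipse semi-major axis a_t = (r₁ + r₂)/2 = (8050 + 69800)/2 = 38925 km.
Circular speed at r = 69800 km: v_c = √(μ/r) = 2.390 km/s.
Transfer-orbit speed at the same r (vis-viva, a = a_t): v_t = √[μ(2/r − 1/a_t)] = 1.087 km/s.
Δv₂ = |v_t − v_c| = |1.087 − 2.390| = 1.303 km/s.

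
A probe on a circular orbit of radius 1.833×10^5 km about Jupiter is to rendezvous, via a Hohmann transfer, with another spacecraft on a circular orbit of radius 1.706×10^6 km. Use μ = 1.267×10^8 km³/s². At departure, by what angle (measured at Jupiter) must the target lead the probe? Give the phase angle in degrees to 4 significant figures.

Transfer-ellipse semi-major axis a_t = (r₁ + r₂)/2 = (1.833×10^5 + 1.706×10^6)/2 = 9.4465×10^5 km.
The half-period of the transfer ellipse is t = π√(a_t³/μ) = 2.56252×10^5 s.
The target's mean motion on its circular orbit is ω₂ = √(μ/r₂³) = 5.05149×10^-6 rad/s.
Angle swept by the target during transfer: ω₂·t = 1.2945 rad = 74.17°.
Arrival is 180° from departure on the ellipse, so φ = 180° − 74.17° = 105.8°.

φ = 105.8°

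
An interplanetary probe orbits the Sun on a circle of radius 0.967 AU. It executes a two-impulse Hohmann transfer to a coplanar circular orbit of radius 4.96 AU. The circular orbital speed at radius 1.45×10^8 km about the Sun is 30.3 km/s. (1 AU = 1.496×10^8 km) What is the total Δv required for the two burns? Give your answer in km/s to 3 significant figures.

Δv = 14.7 km/s

From the circular-orbit relation v² = μ/r at r = 1.45×10^8 km: μ = v²r = (30.3)² × 1.45×10^8 = 1.33123×10^11 km³/s².
In km: r₁ = 0.967 × 1.496×10^8 = 1.446632×10^8 km; r₂ = 4.96 × 1.496×10^8 = 7.42016×10^8 km.
Semi-major axis of the transfer orbit: a_t = (1.446632×10^8 + 7.42016×10^8)/2 = 4.433396×10^8 km.
At r₁ the circular-orbit speed is v₁ = √(μ/r₁) = 30.34 km/s.
Transfer-orbit speed at r₁ (v² = μ(2/r − 1/a)): v_p = √[μ(2/r₁ − 1/a_t)] = 39.25 km/s.
First burn Δv₁ = |v_p − v₁| = 8.910 km/s.
Circular speed at r₂: v₂ = √(μ/r₂) = 13.394 km/s.
Transfer-orbit speed at r₂: v_a = √[μ(2/r₂ − 1/a_t)] = 7.6512 km/s.
Second burn Δv₂ = |v₂ − v_a| = 5.743 km/s.
Total Δv = Δv₁ + Δv₂ = 14.65 km/s.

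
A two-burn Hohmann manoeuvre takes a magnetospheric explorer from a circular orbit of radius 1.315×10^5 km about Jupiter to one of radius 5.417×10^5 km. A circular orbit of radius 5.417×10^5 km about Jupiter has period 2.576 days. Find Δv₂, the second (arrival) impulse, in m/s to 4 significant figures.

From Kepler's third law T² = 4π²r³/μ at r = 5.417×10^5 km, T = 2.576 days = 2.576 × 86400 s = 2.225664×10^5 s: μ = 4π²r³/T² = 1.26683×10^8 km³/s².
Semi-major axis of the transfer orbit: a_t = (1.315×10^5 + 5.417×10^5)/2 = 3.366×10^5 km.
Circular speed at r = 5.417×10^5 km: v_c = √(μ/r) = 15.2925 km/s.
Transfer-orbit speed at the same r (vis-viva, a = a_t): v_t = √[μ(2/r − 1/a_t)] = 9.55839 km/s.
Δv₂ = |v_t − v_c| = |9.55839 − 15.2925| = 5.734 km/s.

Δv₂ = 5734 m/s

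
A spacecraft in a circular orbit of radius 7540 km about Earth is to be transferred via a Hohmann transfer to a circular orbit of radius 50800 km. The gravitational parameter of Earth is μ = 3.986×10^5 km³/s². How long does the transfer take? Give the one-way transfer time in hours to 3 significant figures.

t = 6.89 hours

Semi-major axis of the transfer orbit: a_t = (7540 + 50800)/2 = 29170 km.
Half the transfer-orbit period gives t = π√(a_t³/μ) = 24790 s.
Converting: 24790 s ÷ 3600 s/hour = 6.89 hours.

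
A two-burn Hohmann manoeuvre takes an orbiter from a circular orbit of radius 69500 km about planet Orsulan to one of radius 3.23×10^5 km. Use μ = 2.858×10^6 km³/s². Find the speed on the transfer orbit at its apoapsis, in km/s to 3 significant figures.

v = 1.77 km/s

The Hohmann ellipse has a_t = (r₁ + r₂)/2 = 1.9625×10^5 km.
The apoapsis of the transfer ellipse is at r = 3.230×10^5 km.
From the vis-viva equation, v = √[μ(2/r − 1/a_t)] = 1.770 km/s.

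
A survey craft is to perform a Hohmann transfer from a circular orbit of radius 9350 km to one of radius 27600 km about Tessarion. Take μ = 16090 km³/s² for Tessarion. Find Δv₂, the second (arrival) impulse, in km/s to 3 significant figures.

Transfer-ellipse semi-major axis a_t = (r₁ + r₂)/2 = (9350 + 27600)/2 = 18475 km.
Circular speed at r = 27600 km: v_c = √(μ/r) = 0.76353 km/s.
Vis-viva on the transfer ellipse at r = 27600 km gives v_t = √[μ(2/r − 1/a_t)] = 0.54317 km/s.
Δv₂ = |v_t − v_c| = |0.54317 − 0.76353| = 0.2204 km/s.

Δv₂ = 0.220 km/s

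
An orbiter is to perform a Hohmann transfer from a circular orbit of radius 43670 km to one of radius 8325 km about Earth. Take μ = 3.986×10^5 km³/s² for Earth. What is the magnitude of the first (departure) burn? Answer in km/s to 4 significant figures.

Semi-major axis of the transfer orbit: a_t = (43670 + 8325)/2 = 25997.5 km.
On the circular orbit at r = 43670 km, v_c = √(μ/r) = 3.0212 km/s.
Transfer-orbit speed at the same r (vis-viva, a = a_t): v_t = √[μ(2/r − 1/a_t)] = 1.7096 km/s.
Δv₁ = |v_t − v_c| = |1.7096 − 3.0212| = 1.312 km/s.

Δv₁ = 1.312 km/s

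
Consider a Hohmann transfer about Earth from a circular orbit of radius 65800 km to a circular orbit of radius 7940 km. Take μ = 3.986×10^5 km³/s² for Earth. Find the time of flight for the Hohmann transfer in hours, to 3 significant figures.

The Hohmann ellipse has a_t = (r₁ + r₂)/2 = 36870 km.
Half the transfer-orbit period gives t = π√(a_t³/μ) = 35230 s.
Converting: 35230 s ÷ 3600 s/hour = 9.79 hours.

t = 9.79 hours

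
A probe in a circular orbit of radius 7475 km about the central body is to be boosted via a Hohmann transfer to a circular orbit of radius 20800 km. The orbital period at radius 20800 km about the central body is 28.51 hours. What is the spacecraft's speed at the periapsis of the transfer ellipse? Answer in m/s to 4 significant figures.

v = 2576 m/s

From Kepler's third law T² = 4π²r³/μ at r = 20800 km, T = 28.51 hours = 28.51 × 3600 s = 1.02636×10^5 s: μ = 4π²r³/T² = 33724.9 km³/s².
Transfer-ellipse semi-major axis a_t = (r₁ + r₂)/2 = (7475 + 20800)/2 = 14137.5 km.
At periapsis, r = 7475 km.
Vis-viva: v = √[μ(2/r − 1/a_t)] = √[33724.9 × (2/7475 − 1/14137.5)] = 2.576 km/s.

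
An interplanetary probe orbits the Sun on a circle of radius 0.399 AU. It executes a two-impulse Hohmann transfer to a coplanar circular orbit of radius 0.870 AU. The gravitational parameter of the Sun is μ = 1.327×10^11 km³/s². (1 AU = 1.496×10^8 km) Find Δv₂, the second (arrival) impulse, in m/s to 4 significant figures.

Δv₂ = 6610 m/s

In km: r₁ = 0.399 × 1.496×10^8 = 5.96904×10^7 km; r₂ = 0.870 × 1.496×10^8 = 1.30152×10^8 km.
The Hohmann ellipse has a_t = (r₁ + r₂)/2 = 9.49212×10^7 km.
Circular speed at r = 1.30152×10^8 km: v_c = √(μ/r) = 31.93 km/s.
Vis-viva on the transfer ellipse at r = 1.30152×10^8 km gives v_t = √[μ(2/r − 1/a_t)] = 25.32 km/s.
Δv₂ = |v_t − v_c| = |25.32 − 31.93| = 6.610 km/s.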